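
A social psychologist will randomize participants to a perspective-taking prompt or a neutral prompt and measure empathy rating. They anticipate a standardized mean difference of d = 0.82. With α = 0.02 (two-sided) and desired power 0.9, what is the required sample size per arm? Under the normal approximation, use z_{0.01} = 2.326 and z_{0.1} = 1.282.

For two independent groups with equal n: n = 2·((z_{α/2} + z_β) / d)².
z_{α/2} + z_β = 2.326 + 1.282 = 3.608.
n = 2 × (3.608 / 0.82)² = 2 × 4.400² = 2 × 19.36 = 38.7.
Round up to the next whole participant.

n = 39 per group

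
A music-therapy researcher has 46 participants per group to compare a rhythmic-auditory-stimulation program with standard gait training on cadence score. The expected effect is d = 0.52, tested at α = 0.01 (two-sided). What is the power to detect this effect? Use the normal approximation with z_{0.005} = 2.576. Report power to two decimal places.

For two equal groups, power = Φ(d·√(n/2) − z_{α/2}).
d·√(n/2) = 0.52 × √(46/2) = 0.52 × 4.796 = 2.494.
z_β = 2.494 − 2.576 = -0.082.
Power = Φ(-0.082) = 0.467.

power ≈ 0.47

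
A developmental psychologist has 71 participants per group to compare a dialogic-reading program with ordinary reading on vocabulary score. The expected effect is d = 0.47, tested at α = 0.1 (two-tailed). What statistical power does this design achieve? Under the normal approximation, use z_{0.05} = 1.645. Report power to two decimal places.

For two equal groups, power = Φ(d·√(n/2) − z_{α/2}).
d·√(n/2) = 0.47 × √(71/2) = 0.47 × 5.958 = 2.800.
z_β = 2.800 − 1.645 = 1.155.
Power = Φ(1.155) = 0.876.

power ≈ 0.88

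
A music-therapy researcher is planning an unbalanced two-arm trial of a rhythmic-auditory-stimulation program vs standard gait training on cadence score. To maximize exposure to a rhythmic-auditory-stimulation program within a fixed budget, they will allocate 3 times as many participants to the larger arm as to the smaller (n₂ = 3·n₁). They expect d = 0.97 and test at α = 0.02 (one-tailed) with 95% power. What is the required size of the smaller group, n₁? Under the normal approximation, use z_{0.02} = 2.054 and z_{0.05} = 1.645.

With allocation ratio k = n₂/n₁ = 3, Var(x̄₁−x̄₂) = σ²(1/n₁ + 1/(k·n₁)) = σ²·(k+1)/(k·n₁).
So n₁ = (1 + 1/k)·((z_{α} + z_β)/d)² = 1.333 × (3.699/0.97)².
n₁ = 1.333 × 14.54 = 19.4.
Round up: n₁ = 20, giving n₂ = 3 × 20 = 60.

n₁ = 20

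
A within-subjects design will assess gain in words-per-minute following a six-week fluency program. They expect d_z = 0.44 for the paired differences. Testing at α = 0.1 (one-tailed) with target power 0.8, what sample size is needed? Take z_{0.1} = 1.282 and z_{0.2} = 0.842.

For a paired (one-sample on differences) test: n = ((z_{α} + z_β) / d)².
z_{α} + z_β = 1.282 + 0.842 = 2.124.
n = (2.124 / 0.44)² = 4.827² = 23.30.
Round up.

n = 24 pairs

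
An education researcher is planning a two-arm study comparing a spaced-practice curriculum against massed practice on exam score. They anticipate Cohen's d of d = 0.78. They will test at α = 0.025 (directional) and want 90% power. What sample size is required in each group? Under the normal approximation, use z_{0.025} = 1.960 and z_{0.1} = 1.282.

For two independent groups with equal n: n = 2·((z_{α} + z_β) / d)².
z_{α} + z_β = 1.960 + 1.282 = 3.242.
n = 2 × (3.242 / 0.78)² = 2 × 4.156² = 2 × 17.28 = 34.6.
Round up to the next whole participant.

n = 35 per group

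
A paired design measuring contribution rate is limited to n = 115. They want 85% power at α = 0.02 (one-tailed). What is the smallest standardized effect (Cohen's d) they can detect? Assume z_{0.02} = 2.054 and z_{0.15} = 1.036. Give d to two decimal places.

d_min ≈ 0.29

For a single sample (or paired design) of n = 115: d_min = (z_{α} + z_β)/√n.
z-sum = 2.054 + 1.036 = 3.090.
d_min = 3.090 / √115 = 3.090 / 10.724 = 0.288.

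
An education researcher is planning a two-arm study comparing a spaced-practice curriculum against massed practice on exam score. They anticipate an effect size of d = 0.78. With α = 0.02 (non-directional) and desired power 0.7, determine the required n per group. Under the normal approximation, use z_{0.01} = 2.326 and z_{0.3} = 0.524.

For two independent groups with equal n: n = 2·((z_{α/2} + z_β) / d)².
z_{α/2} + z_β = 2.326 + 0.524 = 2.850.
n = 2 × (2.850 / 0.78)² = 2 × 3.654² = 2 × 13.35 = 26.7.
Round up to the next whole participant.

n = 27 per group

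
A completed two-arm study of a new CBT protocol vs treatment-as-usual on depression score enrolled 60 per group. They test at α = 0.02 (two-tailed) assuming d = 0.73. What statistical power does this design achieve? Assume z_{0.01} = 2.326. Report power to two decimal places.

For two equal groups, power = Φ(d·√(n/2) − z_{α/2}).
d·√(n/2) = 0.73 × √(60/2) = 0.73 × 5.477 = 3.998.
z_β = 3.998 − 2.326 = 1.672.
Power = Φ(1.672) = 0.953.

power ≈ 0.95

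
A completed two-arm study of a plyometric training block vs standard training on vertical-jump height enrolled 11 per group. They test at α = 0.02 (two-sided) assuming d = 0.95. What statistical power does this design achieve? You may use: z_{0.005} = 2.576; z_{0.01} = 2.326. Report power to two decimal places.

power ≈ 0.46

For two equal groups, power = Φ(d·√(n/2) − z_{α/2}).
d·√(n/2) = 0.95 × √(11/2) = 0.95 × 2.345 = 2.228.
z_β = 2.228 − 2.326 = -0.098.
Power = Φ(-0.098) = 0.461.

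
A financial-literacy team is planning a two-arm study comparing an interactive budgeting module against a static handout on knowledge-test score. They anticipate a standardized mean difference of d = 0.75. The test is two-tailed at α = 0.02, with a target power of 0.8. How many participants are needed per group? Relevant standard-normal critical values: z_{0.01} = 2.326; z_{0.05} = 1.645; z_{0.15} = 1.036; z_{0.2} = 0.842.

n = 36 per group

For two independent groups with equal n: n = 2·((z_{α/2} + z_β) / d)².
z_{α/2} + z_β = 2.326 + 0.842 = 3.168.
n = 2 × (3.168 / 0.75)² = 2 × 4.224² = 2 × 17.84 = 35.7.
Round up to the next whole participant.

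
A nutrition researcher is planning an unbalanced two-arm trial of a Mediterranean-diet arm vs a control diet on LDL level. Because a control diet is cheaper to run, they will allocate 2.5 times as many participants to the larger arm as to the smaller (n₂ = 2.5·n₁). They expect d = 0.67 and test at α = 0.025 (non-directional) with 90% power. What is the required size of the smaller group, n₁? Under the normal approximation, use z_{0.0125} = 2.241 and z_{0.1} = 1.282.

With allocation ratio k = n₂/n₁ = 2.5, Var(x̄₁−x̄₂) = σ²(1/n₁ + 1/(k·n₁)) = σ²·(k+1)/(k·n₁).
So n₁ = (1 + 1/k)·((z_{α/2} + z_β)/d)² = 1.400 × (3.523/0.67)².
n₁ = 1.400 × 27.65 = 38.7.
Round up: n₁ = 39, giving n₂ = ⌈2.5 × 39⌉ = ⌈97.5⌉ = 98.

n₁ = 39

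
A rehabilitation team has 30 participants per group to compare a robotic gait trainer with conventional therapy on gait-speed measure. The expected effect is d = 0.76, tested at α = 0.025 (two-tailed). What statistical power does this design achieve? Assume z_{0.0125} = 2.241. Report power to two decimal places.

power ≈ 0.76

For two equal groups, power = Φ(d·√(n/2) − z_{α/2}).
d·√(n/2) = 0.76 × √(30/2) = 0.76 × 3.873 = 2.943.
z_β = 2.943 − 2.241 = 0.702.
Power = Φ(0.702) = 0.759.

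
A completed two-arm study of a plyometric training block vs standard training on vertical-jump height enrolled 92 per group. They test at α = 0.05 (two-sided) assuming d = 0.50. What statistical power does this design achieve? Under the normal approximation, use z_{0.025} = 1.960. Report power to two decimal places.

For two equal groups, power = Φ(d·√(n/2) − z_{α/2}).
d·√(n/2) = 0.50 × √(92/2) = 0.50 × 6.782 = 3.391.
z_β = 3.391 − 1.960 = 1.431.
Power = Φ(1.431) = 0.924.

power ≈ 0.92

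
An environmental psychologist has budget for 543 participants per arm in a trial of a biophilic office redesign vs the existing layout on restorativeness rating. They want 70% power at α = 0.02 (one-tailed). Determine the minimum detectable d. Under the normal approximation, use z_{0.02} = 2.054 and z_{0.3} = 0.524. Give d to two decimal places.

d_min ≈ 0.16

For two independent groups of n = 543 each: d_min = (z_{α} + z_β)·√(2/n).
z-sum = 2.054 + 0.524 = 2.578.
d_min = 2.578 × √(2/543) = 2.578 × 0.0607 = 0.156.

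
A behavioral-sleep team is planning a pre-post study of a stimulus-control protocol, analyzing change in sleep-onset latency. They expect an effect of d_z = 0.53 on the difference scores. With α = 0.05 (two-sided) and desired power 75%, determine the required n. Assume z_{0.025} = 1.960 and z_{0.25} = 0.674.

n = 25 pairs

For a paired (one-sample on differences) test: n = ((z_{α/2} + z_β) / d)².
z_{α/2} + z_β = 1.960 + 0.674 = 2.634.
n = (2.634 / 0.53)² = 4.970² = 24.70.
Round up.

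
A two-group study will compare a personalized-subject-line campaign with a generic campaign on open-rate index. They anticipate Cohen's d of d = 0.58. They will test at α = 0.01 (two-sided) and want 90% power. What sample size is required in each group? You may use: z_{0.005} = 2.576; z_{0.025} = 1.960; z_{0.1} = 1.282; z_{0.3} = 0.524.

n = 89 per group

For two independent groups with equal n: n = 2·((z_{α/2} + z_β) / d)².
z_{α/2} + z_β = 2.576 + 1.282 = 3.858.
n = 2 × (3.858 / 0.58)² = 2 × 6.652² = 2 × 44.25 = 88.5.
Round up to the next whole participant.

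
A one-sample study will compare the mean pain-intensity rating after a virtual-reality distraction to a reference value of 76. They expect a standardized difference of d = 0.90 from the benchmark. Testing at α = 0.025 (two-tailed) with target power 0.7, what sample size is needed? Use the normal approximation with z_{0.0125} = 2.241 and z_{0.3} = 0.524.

For a one-sample test: n = ((z_{α/2} + z_β) / d)².
z_{α/2} + z_β = 2.241 + 0.524 = 2.765.
n = (2.765 / 0.90)² = 3.072² = 9.44.
Round up.

n = 10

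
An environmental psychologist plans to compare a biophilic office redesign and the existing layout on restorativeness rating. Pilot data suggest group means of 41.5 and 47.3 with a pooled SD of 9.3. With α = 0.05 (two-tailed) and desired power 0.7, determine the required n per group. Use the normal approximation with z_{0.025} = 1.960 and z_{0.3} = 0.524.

n = 32 per group

Cohen's d = |M₁ − M₂| / SD_pooled = |41.5 − 47.3| / 9.3 = 5.8 / 9.3 = 0.624.
For two independent groups with equal n: n = 2·((z_{α/2} + z_β) / d)².
z_{α/2} + z_β = 1.960 + 0.524 = 2.484.
n = 2 × (2.484 / 0.624)² = 2 × 3.981² = 2 × 15.85 = 31.7.
Round up to the next whole participant.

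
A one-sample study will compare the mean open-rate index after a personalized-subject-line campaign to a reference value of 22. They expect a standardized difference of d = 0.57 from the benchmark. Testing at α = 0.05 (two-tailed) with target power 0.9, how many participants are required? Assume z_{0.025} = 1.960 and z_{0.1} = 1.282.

n = 33

For a one-sample test: n = ((z_{α/2} + z_β) / d)².
z_{α/2} + z_β = 1.960 + 1.282 = 3.242.
n = (3.242 / 0.57)² = 5.688² = 32.35.
Round up.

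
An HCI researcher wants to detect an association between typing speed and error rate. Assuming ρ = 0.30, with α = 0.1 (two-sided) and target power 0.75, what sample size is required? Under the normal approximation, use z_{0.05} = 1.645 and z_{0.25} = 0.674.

n = 60

Fisher's z: C = ½·ln((1+r)/(1−r)) = ½·ln(1.8571) = 0.3095.
n = ((z_{α/2} + z_β)/C)² + 3.
(1.645 + 0.674) / 0.3095 = 2.319 / 0.3095 = 7.493.
n = 7.493² + 3 = 56.14 + 3 = 59.1.
Round up.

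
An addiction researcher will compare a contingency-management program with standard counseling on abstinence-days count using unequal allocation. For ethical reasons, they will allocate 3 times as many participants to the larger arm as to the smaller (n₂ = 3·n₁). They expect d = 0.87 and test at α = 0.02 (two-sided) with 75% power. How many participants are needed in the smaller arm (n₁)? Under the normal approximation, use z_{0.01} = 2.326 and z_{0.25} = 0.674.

n₁ = 16

With allocation ratio k = n₂/n₁ = 3, Var(x̄₁−x̄₂) = σ²(1/n₁ + 1/(k·n₁)) = σ²·(k+1)/(k·n₁).
So n₁ = (1 + 1/k)·((z_{α/2} + z_β)/d)² = 1.333 × (3.000/0.87)².
n₁ = 1.333 × 11.89 = 15.9.
Round up: n₁ = 16, giving n₂ = 3 × 16 = 48.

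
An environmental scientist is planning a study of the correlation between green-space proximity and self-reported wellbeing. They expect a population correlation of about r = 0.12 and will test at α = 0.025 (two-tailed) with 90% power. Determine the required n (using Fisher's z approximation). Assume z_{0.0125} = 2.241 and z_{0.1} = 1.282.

Fisher's z: C = ½·ln((1+r)/(1−r)) = ½·ln(1.2727) = 0.1206.
n = ((z_{α/2} + z_β)/C)² + 3.
(2.241 + 1.282) / 0.1206 = 3.523 / 0.1206 = 29.212.
n = 29.212² + 3 = 853.36 + 3 = 856.4.
Round up.

n = 857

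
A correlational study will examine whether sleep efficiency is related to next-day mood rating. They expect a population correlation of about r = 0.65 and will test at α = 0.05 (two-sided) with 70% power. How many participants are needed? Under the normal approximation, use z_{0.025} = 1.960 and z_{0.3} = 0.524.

Fisher's z: C = ½·ln((1+r)/(1−r)) = ½·ln(4.7143) = 0.7753.
n = ((z_{α/2} + z_β)/C)² + 3.
(1.960 + 0.524) / 0.7753 = 2.484 / 0.7753 = 3.204.
n = 3.204² + 3 = 10.27 + 3 = 13.3.
Round up.

n = 14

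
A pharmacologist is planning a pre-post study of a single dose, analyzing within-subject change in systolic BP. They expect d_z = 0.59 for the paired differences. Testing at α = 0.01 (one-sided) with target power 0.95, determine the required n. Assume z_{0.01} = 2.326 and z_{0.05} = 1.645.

n = 46 pairs

For a paired (one-sample on differences) test: n = ((z_{α} + z_β) / d)².
z_{α} + z_β = 2.326 + 1.645 = 3.971.
n = (3.971 / 0.59)² = 6.731² = 45.30.
Round up.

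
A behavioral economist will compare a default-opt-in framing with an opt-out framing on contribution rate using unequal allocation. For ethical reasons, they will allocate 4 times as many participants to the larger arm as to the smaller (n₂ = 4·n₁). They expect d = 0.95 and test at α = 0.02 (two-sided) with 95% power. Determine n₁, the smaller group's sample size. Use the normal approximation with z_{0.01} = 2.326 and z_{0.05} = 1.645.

n₁ = 22

With allocation ratio k = n₂/n₁ = 4, Var(x̄₁−x̄₂) = σ²(1/n₁ + 1/(k·n₁)) = σ²·(k+1)/(k·n₁).
So n₁ = (1 + 1/k)·((z_{α/2} + z_β)/d)² = 1.250 × (3.971/0.95)².
n₁ = 1.250 × 17.47 = 21.8.
Round up: n₁ = 22, giving n₂ = 4 × 22 = 88.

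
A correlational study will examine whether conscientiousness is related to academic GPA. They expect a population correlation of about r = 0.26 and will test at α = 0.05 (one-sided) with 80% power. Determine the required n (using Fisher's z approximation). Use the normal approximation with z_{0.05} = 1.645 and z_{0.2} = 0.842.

n = 91

Fisher's z: C = ½·ln((1+r)/(1−r)) = ½·ln(1.7027) = 0.2661.
n = ((z_{α} + z_β)/C)² + 3.
(1.645 + 0.842) / 0.2661 = 2.487 / 0.2661 = 9.346.
n = 9.346² + 3 = 87.35 + 3 = 90.3.
Round up.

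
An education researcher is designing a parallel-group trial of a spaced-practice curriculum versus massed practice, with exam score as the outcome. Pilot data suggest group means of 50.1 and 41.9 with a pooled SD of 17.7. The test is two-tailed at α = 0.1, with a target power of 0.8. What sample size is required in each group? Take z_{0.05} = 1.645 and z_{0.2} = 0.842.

n = 58 per group

Cohen's d = |M₁ − M₂| / SD_pooled = |50.1 − 41.9| / 17.7 = 8.2 / 17.7 = 0.463.
For two independent groups with equal n: n = 2·((z_{α/2} + z_β) / d)².
z_{α/2} + z_β = 1.645 + 0.842 = 2.487.
n = 2 × (2.487 / 0.463)² = 2 × 5.371² = 2 × 28.85 = 57.7.
Round up to the next whole participant.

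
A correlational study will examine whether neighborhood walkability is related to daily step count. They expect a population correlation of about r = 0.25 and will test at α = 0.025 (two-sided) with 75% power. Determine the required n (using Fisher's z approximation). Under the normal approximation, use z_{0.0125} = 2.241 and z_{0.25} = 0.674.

Fisher's z: C = ½·ln((1+r)/(1−r)) = ½·ln(1.6667) = 0.2554.
n = ((z_{α/2} + z_β)/C)² + 3.
(2.241 + 0.674) / 0.2554 = 2.915 / 0.2554 = 11.413.
n = 11.413² + 3 = 130.27 + 3 = 133.3.
Round up.

n = 134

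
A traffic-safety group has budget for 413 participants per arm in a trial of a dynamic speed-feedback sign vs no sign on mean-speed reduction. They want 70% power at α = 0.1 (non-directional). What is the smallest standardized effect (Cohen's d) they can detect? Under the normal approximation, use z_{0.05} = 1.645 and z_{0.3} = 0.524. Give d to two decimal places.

For two independent groups of n = 413 each: d_min = (z_{α/2} + z_β)·√(2/n).
z-sum = 1.645 + 0.524 = 2.169.
d_min = 2.169 × √(2/413) = 2.169 × 0.0696 = 0.151.

d_min ≈ 0.15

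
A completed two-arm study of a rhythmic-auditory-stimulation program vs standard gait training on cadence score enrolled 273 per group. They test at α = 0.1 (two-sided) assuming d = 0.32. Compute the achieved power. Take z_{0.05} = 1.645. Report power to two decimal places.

For two equal groups, power = Φ(d·√(n/2) − z_{α/2}).
d·√(n/2) = 0.32 × √(273/2) = 0.32 × 11.683 = 3.739.
z_β = 3.739 − 1.645 = 2.094.
Power = Φ(2.094) = 0.982.

power ≈ 0.98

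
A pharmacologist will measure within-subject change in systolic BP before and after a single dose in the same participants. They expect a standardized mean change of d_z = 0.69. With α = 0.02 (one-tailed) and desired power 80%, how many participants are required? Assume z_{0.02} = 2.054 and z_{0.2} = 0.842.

For a paired (one-sample on differences) test: n = ((z_{α} + z_β) / d)².
z_{α} + z_β = 2.054 + 0.842 = 2.896.
n = (2.896 / 0.69)² = 4.197² = 17.62.
Round up.

n = 18 pairs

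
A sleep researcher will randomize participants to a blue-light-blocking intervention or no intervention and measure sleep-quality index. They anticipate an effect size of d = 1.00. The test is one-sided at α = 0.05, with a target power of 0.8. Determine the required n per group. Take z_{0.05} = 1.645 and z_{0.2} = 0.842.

For two independent groups with equal n: n = 2·((z_{α} + z_β) / d)².
z_{α} + z_β = 1.645 + 0.842 = 2.487.
n = 2 × (2.487 / 1.00)² = 2 × 2.487² = 2 × 6.19 = 12.4.
Round up to the next whole participant.

n = 13 per group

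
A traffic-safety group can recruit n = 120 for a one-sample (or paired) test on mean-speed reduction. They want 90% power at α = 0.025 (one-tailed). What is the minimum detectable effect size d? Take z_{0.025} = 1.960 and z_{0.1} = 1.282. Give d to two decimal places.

For a single sample (or paired design) of n = 120: d_min = (z_{α} + z_β)/√n.
z-sum = 1.960 + 1.282 = 3.242.
d_min = 3.242 / √120 = 3.242 / 10.954 = 0.296.

d_min ≈ 0.30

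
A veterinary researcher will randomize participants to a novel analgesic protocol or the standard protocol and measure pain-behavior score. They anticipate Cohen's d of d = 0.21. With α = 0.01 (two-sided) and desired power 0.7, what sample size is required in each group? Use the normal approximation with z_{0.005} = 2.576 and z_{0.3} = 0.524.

n = 436 per group

For two independent groups with equal n: n = 2·((z_{α/2} + z_β) / d)².
z_{α/2} + z_β = 2.576 + 0.524 = 3.100.
n = 2 × (3.100 / 0.21)² = 2 × 14.762² = 2 × 217.91 = 435.8.
Round up to the next whole participant.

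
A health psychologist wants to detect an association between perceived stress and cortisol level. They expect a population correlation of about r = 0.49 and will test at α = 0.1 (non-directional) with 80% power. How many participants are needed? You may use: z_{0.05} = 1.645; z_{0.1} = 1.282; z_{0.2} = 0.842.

n = 25

Fisher's z: C = ½·ln((1+r)/(1−r)) = ½·ln(2.9216) = 0.5361.
n = ((z_{α/2} + z_β)/C)² + 3.
(1.645 + 0.842) / 0.5361 = 2.487 / 0.5361 = 4.639.
n = 4.639² + 3 = 21.52 + 3 = 24.5.
Round up.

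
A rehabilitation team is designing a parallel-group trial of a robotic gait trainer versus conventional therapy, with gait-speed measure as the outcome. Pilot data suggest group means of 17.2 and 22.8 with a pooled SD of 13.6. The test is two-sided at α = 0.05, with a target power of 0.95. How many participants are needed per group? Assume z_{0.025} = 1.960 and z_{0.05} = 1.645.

Cohen's d = |M₁ − M₂| / SD_pooled = |17.2 − 22.8| / 13.6 = 5.6 / 13.6 = 0.412.
For two independent groups with equal n: n = 2·((z_{α/2} + z_β) / d)².
z_{α/2} + z_β = 1.960 + 1.645 = 3.605.
n = 2 × (3.605 / 0.412)² = 2 × 8.750² = 2 × 76.56 = 153.1.
Round up to the next whole participant.

n = 154 per group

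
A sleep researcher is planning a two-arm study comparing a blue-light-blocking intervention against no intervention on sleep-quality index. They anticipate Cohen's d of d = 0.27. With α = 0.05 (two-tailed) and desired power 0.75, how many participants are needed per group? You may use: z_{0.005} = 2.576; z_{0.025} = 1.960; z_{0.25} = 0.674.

n = 191 per group

For two independent groups with equal n: n = 2·((z_{α/2} + z_β) / d)².
z_{α/2} + z_β = 1.960 + 0.674 = 2.634.
n = 2 × (2.634 / 0.27)² = 2 × 9.756² = 2 × 95.17 = 190.3.
Round up to the next whole participant.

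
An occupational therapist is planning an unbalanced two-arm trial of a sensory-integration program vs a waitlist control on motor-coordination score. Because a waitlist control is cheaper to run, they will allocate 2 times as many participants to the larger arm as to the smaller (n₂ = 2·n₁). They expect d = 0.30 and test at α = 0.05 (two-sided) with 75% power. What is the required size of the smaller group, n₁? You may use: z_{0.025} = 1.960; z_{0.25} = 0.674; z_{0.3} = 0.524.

With allocation ratio k = n₂/n₁ = 2, Var(x̄₁−x̄₂) = σ²(1/n₁ + 1/(k·n₁)) = σ²·(k+1)/(k·n₁).
So n₁ = (1 + 1/k)·((z_{α/2} + z_β)/d)² = 1.500 × (2.634/0.30)².
n₁ = 1.500 × 77.09 = 115.6.
Round up: n₁ = 116, giving n₂ = 2 × 116 = 232.

n₁ = 116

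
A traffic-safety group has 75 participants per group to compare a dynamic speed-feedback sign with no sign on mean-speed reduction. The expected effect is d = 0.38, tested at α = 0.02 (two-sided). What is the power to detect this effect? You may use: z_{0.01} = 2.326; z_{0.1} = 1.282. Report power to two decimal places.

For two equal groups, power = Φ(d·√(n/2) − z_{α/2}).
d·√(n/2) = 0.38 × √(75/2) = 0.38 × 6.124 = 2.327.
z_β = 2.327 − 2.326 = 0.001.
Power = Φ(0.001) = 0.500.

power ≈ 0.50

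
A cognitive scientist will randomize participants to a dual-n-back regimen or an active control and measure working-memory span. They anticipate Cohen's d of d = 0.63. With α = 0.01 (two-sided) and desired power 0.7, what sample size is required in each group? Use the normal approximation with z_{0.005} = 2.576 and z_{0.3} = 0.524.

For two independent groups with equal n: n = 2·((z_{α/2} + z_β) / d)².
z_{α/2} + z_β = 2.576 + 0.524 = 3.100.
n = 2 × (3.100 / 0.63)² = 2 × 4.921² = 2 × 24.21 = 48.4.
Round up to the next whole participant.

n = 49 per group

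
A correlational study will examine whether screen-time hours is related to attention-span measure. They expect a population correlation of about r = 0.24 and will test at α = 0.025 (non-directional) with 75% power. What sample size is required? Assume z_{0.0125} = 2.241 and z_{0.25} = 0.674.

n = 145

Fisher's z: C = ½·ln((1+r)/(1−r)) = ½·ln(1.6316) = 0.2448.
n = ((z_{α/2} + z_β)/C)² + 3.
(2.241 + 0.674) / 0.2448 = 2.915 / 0.2448 = 11.908.
n = 11.908² + 3 = 141.79 + 3 = 144.8.
Round up.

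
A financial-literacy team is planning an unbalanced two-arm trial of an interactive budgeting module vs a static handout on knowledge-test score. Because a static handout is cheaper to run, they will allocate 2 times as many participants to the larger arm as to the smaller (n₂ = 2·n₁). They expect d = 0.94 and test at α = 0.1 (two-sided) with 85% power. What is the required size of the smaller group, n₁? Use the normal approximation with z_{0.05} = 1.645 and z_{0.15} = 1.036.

n₁ = 13

With allocation ratio k = n₂/n₁ = 2, Var(x̄₁−x̄₂) = σ²(1/n₁ + 1/(k·n₁)) = σ²·(k+1)/(k·n₁).
So n₁ = (1 + 1/k)·((z_{α/2} + z_β)/d)² = 1.500 × (2.681/0.94)².
n₁ = 1.500 × 8.13 = 12.2.
Round up: n₁ = 13, giving n₂ = 2 × 13 = 26.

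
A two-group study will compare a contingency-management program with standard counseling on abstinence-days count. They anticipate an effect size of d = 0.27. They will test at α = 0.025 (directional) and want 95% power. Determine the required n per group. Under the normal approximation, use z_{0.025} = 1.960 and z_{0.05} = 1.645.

For two independent groups with equal n: n = 2·((z_{α} + z_β) / d)².
z_{α} + z_β = 1.960 + 1.645 = 3.605.
n = 2 × (3.605 / 0.27)² = 2 × 13.352² = 2 × 178.27 = 356.5.
Round up to the next whole participant.

n = 357 per group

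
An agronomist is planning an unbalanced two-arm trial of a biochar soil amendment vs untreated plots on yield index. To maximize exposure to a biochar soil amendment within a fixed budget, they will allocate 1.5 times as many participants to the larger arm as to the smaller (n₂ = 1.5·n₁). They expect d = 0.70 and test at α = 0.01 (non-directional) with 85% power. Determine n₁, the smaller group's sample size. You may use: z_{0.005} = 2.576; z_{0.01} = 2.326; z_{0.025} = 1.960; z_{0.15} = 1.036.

n₁ = 45

With allocation ratio k = n₂/n₁ = 1.5, Var(x̄₁−x̄₂) = σ²(1/n₁ + 1/(k·n₁)) = σ²·(k+1)/(k·n₁).
So n₁ = (1 + 1/k)·((z_{α/2} + z_β)/d)² = 1.667 × (3.612/0.70)².
n₁ = 1.667 × 26.63 = 44.4.
Round up: n₁ = 45, giving n₂ = ⌈1.5 × 45⌉ = ⌈67.5⌉ = 68.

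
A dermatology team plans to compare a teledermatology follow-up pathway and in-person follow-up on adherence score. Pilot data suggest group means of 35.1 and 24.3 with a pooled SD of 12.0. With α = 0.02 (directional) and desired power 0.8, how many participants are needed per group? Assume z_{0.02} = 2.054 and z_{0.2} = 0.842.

n = 21 per group

Cohen's d = |M₁ − M₂| / SD_pooled = |35.1 − 24.3| / 12.0 = 10.8 / 12.0 = 0.900.
For two independent groups with equal n: n = 2·((z_{α} + z_β) / d)².
z_{α} + z_β = 2.054 + 0.842 = 2.896.
n = 2 × (2.896 / 0.900)² = 2 × 3.218² = 2 × 10.35 = 20.7.
Round up to the next whole participant.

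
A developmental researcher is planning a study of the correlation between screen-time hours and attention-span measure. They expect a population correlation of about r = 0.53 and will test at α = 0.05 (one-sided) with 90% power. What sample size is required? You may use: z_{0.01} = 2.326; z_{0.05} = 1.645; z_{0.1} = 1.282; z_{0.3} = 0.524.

Fisher's z: C = ½·ln((1+r)/(1−r)) = ½·ln(3.2553) = 0.5901.
n = ((z_{α} + z_β)/C)² + 3.
(1.645 + 1.282) / 0.5901 = 2.927 / 0.5901 = 4.960.
n = 4.960² + 3 = 24.60 + 3 = 27.6.
Round up.

n = 28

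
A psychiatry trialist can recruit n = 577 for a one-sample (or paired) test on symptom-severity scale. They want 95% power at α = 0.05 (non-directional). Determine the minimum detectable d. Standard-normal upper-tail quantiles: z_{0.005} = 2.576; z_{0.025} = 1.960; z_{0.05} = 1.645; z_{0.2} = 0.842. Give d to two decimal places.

d_min ≈ 0.15

For a single sample (or paired design) of n = 577: d_min = (z_{α/2} + z_β)/√n.
z-sum = 1.960 + 1.645 = 3.605.
d_min = 3.605 / √577 = 3.605 / 24.021 = 0.150.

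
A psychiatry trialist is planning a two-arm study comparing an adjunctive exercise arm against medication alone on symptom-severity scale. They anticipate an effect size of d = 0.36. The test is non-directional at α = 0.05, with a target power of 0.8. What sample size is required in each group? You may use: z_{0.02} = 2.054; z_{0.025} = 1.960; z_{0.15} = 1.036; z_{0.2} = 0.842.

n = 122 per group

For two independent groups with equal n: n = 2·((z_{α/2} + z_β) / d)².
z_{α/2} + z_β = 1.960 + 0.842 = 2.802.
n = 2 × (2.802 / 0.36)² = 2 × 7.783² = 2 × 60.58 = 121.2.
Round up to the next whole participant.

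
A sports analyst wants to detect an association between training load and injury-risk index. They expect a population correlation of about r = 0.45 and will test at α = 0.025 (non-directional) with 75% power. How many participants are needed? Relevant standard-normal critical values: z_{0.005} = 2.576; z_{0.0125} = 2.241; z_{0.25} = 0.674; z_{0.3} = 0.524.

Fisher's z: C = ½·ln((1+r)/(1−r)) = ½·ln(2.6364) = 0.4847.
n = ((z_{α/2} + z_β)/C)² + 3.
(2.241 + 0.674) / 0.4847 = 2.915 / 0.4847 = 6.014.
n = 6.014² + 3 = 36.17 + 3 = 39.2.
Round up.

n = 40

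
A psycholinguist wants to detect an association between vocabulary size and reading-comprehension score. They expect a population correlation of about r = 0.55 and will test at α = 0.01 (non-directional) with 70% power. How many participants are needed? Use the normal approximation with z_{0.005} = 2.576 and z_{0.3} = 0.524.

n = 29

Fisher's z: C = ½·ln((1+r)/(1−r)) = ½·ln(3.4444) = 0.6184.
n = ((z_{α/2} + z_β)/C)² + 3.
(2.576 + 0.524) / 0.6184 = 3.100 / 0.6184 = 5.013.
n = 5.013² + 3 = 25.13 + 3 = 28.1.
Round up.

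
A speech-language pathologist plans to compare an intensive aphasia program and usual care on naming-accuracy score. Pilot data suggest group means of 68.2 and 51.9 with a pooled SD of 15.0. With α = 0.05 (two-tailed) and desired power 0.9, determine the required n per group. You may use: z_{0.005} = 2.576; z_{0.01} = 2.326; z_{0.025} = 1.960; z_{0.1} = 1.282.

n = 18 per group

Cohen's d = |M₁ − M₂| / SD_pooled = |68.2 − 51.9| / 15.0 = 16.3 / 15.0 = 1.087.
For two independent groups with equal n: n = 2·((z_{α/2} + z_β) / d)².
z_{α/2} + z_β = 1.960 + 1.282 = 3.242.
n = 2 × (3.242 / 1.087)² = 2 × 2.983² = 2 × 8.90 = 17.8.
Round up to the next whole participant.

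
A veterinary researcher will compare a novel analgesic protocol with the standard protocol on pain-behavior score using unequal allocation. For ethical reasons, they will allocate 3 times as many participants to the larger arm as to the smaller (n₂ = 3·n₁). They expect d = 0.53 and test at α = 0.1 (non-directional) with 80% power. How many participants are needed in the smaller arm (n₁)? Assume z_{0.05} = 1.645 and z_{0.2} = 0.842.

With allocation ratio k = n₂/n₁ = 3, Var(x̄₁−x̄₂) = σ²(1/n₁ + 1/(k·n₁)) = σ²·(k+1)/(k·n₁).
So n₁ = (1 + 1/k)·((z_{α/2} + z_β)/d)² = 1.333 × (2.487/0.53)².
n₁ = 1.333 × 22.02 = 29.4.
Round up: n₁ = 30, giving n₂ = 3 × 30 = 90.

n₁ = 30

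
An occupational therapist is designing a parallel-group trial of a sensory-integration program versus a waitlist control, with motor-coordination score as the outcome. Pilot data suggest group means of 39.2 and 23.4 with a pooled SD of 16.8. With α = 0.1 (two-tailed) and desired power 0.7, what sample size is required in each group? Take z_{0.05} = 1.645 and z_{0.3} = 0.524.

Cohen's d = |M₁ − M₂| / SD_pooled = |39.2 − 23.4| / 16.8 = 15.8 / 16.8 = 0.940.
For two independent groups with equal n: n = 2·((z_{α/2} + z_β) / d)².
z_{α/2} + z_β = 1.645 + 0.524 = 2.169.
n = 2 × (2.169 / 0.940)² = 2 × 2.307² = 2 × 5.32 = 10.6.
Round up to the next whole participant.

n = 11 per group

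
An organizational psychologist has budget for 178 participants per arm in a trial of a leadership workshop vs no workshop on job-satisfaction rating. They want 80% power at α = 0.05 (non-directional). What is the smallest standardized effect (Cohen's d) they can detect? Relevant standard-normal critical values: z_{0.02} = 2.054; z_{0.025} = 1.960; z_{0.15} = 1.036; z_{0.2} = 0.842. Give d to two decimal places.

d_min ≈ 0.30

For two independent groups of n = 178 each: d_min = (z_{α/2} + z_β)·√(2/n).
z-sum = 1.960 + 0.842 = 2.802.
d_min = 2.802 × √(2/178) = 2.802 × 0.1060 = 0.297.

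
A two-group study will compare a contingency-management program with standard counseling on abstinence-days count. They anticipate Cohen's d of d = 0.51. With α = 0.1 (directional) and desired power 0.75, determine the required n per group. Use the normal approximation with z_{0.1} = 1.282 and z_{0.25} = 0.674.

For two independent groups with equal n: n = 2·((z_{α} + z_β) / d)².
z_{α} + z_β = 1.282 + 0.674 = 1.956.
n = 2 × (1.956 / 0.51)² = 2 × 3.835² = 2 × 14.71 = 29.4.
Round up to the next whole participant.

n = 30 per group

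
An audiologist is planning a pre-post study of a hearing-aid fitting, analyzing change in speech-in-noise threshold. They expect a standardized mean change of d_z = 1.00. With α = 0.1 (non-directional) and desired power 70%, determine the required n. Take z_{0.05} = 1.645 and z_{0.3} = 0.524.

n = 5 pairs

For a paired (one-sample on differences) test: n = ((z_{α/2} + z_β) / d)².
z_{α/2} + z_β = 1.645 + 0.524 = 2.169.
n = (2.169 / 1.00)² = 2.169² = 4.70.
Round up.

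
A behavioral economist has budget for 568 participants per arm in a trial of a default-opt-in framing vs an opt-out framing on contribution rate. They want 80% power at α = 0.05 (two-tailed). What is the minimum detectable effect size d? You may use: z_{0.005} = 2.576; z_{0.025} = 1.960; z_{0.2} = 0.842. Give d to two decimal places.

For two independent groups of n = 568 each: d_min = (z_{α/2} + z_β)·√(2/n).
z-sum = 1.960 + 0.842 = 2.802.
d_min = 2.802 × √(2/568) = 2.802 × 0.0593 = 0.166.

d_min ≈ 0.17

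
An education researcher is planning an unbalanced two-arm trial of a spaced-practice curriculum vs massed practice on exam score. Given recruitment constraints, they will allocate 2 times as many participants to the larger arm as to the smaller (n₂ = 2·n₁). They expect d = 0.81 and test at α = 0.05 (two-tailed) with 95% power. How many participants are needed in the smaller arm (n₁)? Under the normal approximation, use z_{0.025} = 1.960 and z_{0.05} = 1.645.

With allocation ratio k = n₂/n₁ = 2, Var(x̄₁−x̄₂) = σ²(1/n₁ + 1/(k·n₁)) = σ²·(k+1)/(k·n₁).
So n₁ = (1 + 1/k)·((z_{α/2} + z_β)/d)² = 1.500 × (3.605/0.81)².
n₁ = 1.500 × 19.81 = 29.7.
Round up: n₁ = 30, giving n₂ = 2 × 30 = 60.

n₁ = 30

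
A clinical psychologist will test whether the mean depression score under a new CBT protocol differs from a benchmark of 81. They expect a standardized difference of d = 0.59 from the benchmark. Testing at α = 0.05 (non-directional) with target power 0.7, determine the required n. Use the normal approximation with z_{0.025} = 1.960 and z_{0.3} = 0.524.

For a one-sample test: n = ((z_{α/2} + z_β) / d)².
z_{α/2} + z_β = 1.960 + 0.524 = 2.484.
n = (2.484 / 0.59)² = 4.210² = 17.73.
Round up.

n = 18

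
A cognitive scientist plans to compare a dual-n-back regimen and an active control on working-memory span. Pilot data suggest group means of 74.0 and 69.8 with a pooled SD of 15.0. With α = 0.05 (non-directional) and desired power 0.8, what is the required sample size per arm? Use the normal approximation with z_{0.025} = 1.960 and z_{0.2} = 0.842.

Cohen's d = |M₁ − M₂| / SD_pooled = |74.0 − 69.8| / 15.0 = 4.2 / 15.0 = 0.280.
For two independent groups with equal n: n = 2·((z_{α/2} + z_β) / d)².
z_{α/2} + z_β = 1.960 + 0.842 = 2.802.
n = 2 × (2.802 / 0.280)² = 2 × 10.007² = 2 × 100.14 = 200.3.
Round up to the next whole participant.

n = 201 per group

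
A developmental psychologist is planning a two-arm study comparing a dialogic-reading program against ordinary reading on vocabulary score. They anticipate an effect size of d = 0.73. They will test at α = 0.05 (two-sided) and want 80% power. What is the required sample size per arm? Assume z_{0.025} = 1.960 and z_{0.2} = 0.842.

For two independent groups with equal n: n = 2·((z_{α/2} + z_β) / d)².
z_{α/2} + z_β = 1.960 + 0.842 = 2.802.
n = 2 × (2.802 / 0.73)² = 2 × 3.838² = 2 × 14.73 = 29.5.
Round up to the next whole participant.

n = 30 per group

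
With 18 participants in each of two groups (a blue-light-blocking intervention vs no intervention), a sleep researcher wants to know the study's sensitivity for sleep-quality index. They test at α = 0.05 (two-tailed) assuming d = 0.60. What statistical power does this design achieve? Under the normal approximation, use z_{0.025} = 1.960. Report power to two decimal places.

For two equal groups, power = Φ(d·√(n/2) − z_{α/2}).
d·√(n/2) = 0.60 × √(18/2) = 0.60 × 3.000 = 1.800.
z_β = 1.800 − 1.960 = -0.160.
Power = Φ(-0.160) = 0.436.

power ≈ 0.44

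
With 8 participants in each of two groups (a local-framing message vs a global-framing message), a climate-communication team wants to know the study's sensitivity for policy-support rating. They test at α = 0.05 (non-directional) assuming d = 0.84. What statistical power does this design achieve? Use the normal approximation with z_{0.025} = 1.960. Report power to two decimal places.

power ≈ 0.39

For two equal groups, power = Φ(d·√(n/2) − z_{α/2}).
d·√(n/2) = 0.84 × √(8/2) = 0.84 × 2.000 = 1.680.
z_β = 1.680 − 1.960 = -0.280.
Power = Φ(-0.280) = 0.390.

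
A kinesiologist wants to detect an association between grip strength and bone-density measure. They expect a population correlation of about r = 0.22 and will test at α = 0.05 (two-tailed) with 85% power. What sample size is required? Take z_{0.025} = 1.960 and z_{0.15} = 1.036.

Fisher's z: C = ½·ln((1+r)/(1−r)) = ½·ln(1.5641) = 0.2237.
n = ((z_{α/2} + z_β)/C)² + 3.
(1.960 + 1.036) / 0.2237 = 2.996 / 0.2237 = 13.393.
n = 13.393² + 3 = 179.37 + 3 = 182.4.
Round up.

n = 183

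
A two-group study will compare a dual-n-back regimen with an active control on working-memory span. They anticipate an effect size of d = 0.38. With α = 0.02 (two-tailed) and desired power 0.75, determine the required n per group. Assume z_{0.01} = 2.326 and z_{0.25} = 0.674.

For two independent groups with equal n: n = 2·((z_{α/2} + z_β) / d)².
z_{α/2} + z_β = 2.326 + 0.674 = 3.000.
n = 2 × (3.000 / 0.38)² = 2 × 7.895² = 2 × 62.33 = 124.7.
Round up to the next whole participant.

n = 125 per group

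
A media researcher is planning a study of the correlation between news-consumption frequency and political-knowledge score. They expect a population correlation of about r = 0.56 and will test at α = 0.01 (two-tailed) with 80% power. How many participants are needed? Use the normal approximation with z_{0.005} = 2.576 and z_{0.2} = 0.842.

n = 33

Fisher's z: C = ½·ln((1+r)/(1−r)) = ½·ln(3.5455) = 0.6328.
n = ((z_{α/2} + z_β)/C)² + 3.
(2.576 + 0.842) / 0.6328 = 3.418 / 0.6328 = 5.401.
n = 5.401² + 3 = 29.18 + 3 = 32.2.
Round up.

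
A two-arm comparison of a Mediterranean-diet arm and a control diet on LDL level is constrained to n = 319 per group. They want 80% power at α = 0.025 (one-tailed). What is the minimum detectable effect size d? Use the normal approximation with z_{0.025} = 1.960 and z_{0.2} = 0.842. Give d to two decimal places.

For two independent groups of n = 319 each: d_min = (z_{α} + z_β)·√(2/n).
z-sum = 1.960 + 0.842 = 2.802.
d_min = 2.802 × √(2/319) = 2.802 × 0.0792 = 0.222.

d_min ≈ 0.22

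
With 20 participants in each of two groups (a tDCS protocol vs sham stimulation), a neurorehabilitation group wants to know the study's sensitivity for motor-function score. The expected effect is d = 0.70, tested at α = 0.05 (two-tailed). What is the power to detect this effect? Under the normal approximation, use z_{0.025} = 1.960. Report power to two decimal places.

power ≈ 0.60

For two equal groups, power = Φ(d·√(n/2) − z_{α/2}).
d·√(n/2) = 0.70 × √(20/2) = 0.70 × 3.162 = 2.214.
z_β = 2.214 − 1.960 = 0.254.
Power = Φ(0.254) = 0.600.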